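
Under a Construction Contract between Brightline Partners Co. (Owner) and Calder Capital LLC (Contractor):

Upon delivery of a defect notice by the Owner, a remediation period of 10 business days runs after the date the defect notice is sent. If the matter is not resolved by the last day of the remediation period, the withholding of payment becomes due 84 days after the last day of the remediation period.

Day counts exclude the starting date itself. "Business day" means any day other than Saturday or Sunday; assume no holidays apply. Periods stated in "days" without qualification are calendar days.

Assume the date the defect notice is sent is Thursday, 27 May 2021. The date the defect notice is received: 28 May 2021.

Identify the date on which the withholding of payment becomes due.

2 September 2021

From Thursday, 27 May 2021, 10 business days (May 28, May 31, Jun 1, Jun 2, Jun 3, Jun 4, Jun 7, Jun 8, Jun 9, Jun 10, skipping weekends) brings us to Thursday, 10 June 2021, which is the last day of the remediation period.
The date on which the withholding of payment becomes due: 84 calendar days after 10 June 2021 is 2 September 2021.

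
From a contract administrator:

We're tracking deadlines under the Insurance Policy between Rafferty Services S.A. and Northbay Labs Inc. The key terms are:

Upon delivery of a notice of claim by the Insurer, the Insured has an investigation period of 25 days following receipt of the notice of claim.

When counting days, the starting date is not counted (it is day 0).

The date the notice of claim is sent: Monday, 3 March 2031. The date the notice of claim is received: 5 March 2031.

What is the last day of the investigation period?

30 March 2031

Adding 25 calendar days to 5 March 2031 gives 30 March 2031, which is the last day of the investigation period.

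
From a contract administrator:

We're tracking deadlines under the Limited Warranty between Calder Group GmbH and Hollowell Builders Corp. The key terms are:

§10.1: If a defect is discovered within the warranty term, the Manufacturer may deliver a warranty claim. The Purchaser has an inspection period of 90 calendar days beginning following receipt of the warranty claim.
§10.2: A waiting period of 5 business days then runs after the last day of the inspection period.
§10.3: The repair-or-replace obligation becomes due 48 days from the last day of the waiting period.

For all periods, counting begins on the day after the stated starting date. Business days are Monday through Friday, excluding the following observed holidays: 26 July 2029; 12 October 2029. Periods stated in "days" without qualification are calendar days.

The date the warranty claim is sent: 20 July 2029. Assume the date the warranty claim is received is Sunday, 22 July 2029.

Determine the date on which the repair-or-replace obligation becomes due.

The last day of the inspection period: 90 calendar days after 22 July 2029 is 20 October 2029.
The last day of the waiting period: counting 5 business days from Saturday, 20 October 2029 (Oct 22, Oct 23, Oct 24, Oct 25, Oct 26, skipping weekends) reaches Friday, 26 October 2029.
The date on which the repair-or-replace obligation becomes due: 26 October 2029 + 48 days = 13 December 2029.

13 December 2029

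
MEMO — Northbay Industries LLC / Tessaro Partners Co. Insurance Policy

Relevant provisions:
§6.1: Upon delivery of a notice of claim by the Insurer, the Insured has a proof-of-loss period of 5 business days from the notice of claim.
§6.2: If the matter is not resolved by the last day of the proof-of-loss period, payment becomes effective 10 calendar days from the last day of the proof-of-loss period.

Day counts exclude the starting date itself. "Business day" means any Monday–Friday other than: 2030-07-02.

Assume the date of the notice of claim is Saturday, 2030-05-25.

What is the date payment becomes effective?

From Saturday, 2030-05-25, 5 business days (May 27, May 28, May 29, May 30, May 31, skipping weekends) brings us to Friday, 2030-05-31, which is the last day of the proof-of-loss period.
The date payment becomes effective: 2030-05-31 + 10 days = 2030-06-10.

2030-06-10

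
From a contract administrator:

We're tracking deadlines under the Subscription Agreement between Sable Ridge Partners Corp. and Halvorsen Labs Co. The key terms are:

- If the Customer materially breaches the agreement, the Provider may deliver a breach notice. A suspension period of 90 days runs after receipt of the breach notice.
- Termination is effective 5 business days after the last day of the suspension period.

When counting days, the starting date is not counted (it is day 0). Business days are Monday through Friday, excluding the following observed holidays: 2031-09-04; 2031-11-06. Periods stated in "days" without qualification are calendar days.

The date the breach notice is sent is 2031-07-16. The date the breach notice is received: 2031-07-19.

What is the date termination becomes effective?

2031-10-24

The last day of the suspension period: 2031-07-19 + 90 days = 2031-10-17.
The date termination becomes effective: counting 5 business days from Friday, 2031-10-17 (Oct 20, Oct 21, Oct 22, Oct 23, Oct 24, skipping weekends) reaches Friday, 2031-10-24.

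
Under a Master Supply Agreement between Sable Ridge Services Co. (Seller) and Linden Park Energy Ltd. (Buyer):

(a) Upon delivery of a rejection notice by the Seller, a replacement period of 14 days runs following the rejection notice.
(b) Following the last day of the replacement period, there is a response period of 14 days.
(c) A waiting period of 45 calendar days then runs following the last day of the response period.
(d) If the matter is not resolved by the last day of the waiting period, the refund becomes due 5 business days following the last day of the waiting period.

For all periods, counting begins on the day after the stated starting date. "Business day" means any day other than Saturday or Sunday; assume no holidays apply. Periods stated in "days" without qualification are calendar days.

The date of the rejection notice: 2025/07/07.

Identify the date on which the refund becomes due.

2025/09/25

The last day of the replacement period: 2025/07/07 + 14 days = 2025/07/21.
Adding 14 calendar days to 2025/07/21 gives 2025/08/04, which is the last day of the response period.
The last day of the waiting period: 2025/08/04 + 45 days = 2025/09/18.
From Thursday, 2025/09/18, 5 business days (Sep 19, Sep 22, Sep 23, Sep 24, Sep 25, skipping weekends) brings us to Thursday, 2025/09/25, which is the date on which the refund becomes due.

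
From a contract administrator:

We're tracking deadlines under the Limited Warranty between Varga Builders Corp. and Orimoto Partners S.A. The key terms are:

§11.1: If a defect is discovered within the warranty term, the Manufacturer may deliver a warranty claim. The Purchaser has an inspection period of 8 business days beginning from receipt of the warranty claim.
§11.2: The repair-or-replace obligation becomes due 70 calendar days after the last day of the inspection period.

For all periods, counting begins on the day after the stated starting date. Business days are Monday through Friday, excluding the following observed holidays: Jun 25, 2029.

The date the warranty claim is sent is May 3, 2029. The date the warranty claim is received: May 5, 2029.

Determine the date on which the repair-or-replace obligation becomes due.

Jul 25, 2029

The last day of the inspection period: 8 business days after Saturday, May 5, 2029, skipping weekends — May 7, May 8, May 9, May 10, May 11, May 14, May 15, May 16 — lands on Wednesday, May 16, 2029.
The date on which the repair-or-replace obligation becomes due: May 16, 2029 + 70 days = Jul 25, 2029.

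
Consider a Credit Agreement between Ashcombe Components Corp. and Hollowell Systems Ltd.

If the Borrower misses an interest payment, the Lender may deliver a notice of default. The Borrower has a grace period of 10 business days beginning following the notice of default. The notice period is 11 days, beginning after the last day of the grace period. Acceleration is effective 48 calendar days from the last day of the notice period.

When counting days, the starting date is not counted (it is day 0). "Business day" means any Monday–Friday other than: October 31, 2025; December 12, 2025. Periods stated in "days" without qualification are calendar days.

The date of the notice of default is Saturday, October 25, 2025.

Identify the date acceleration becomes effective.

January 8, 2026

From Saturday, October 25, 2025, 10 business days (Oct 27, Oct 28, Oct 29, Oct 30, Nov 3, Nov 4, Nov 5, Nov 6, Nov 7, Nov 10, skipping weekends and the listed holiday on Oct 31) brings us to Monday, November 10, 2025, which is the last day of the grace period.
The last day of the notice period: November 10, 2025 + 11 days = November 21, 2025.
The date acceleration becomes effective: 48 calendar days after November 21, 2025 is January 8, 2026.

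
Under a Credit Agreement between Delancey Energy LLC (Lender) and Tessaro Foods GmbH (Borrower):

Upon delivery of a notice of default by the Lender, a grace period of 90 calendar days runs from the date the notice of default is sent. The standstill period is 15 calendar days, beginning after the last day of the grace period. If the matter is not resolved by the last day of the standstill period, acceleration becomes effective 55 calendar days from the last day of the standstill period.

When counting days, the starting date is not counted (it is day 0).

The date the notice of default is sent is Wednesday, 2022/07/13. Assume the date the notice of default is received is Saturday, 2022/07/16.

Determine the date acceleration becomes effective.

The last day of the grace period: 2022/07/13 + 90 days = 2022/10/11.
Adding 15 calendar days to 2022/10/11 gives 2022/10/26, which is the last day of the standstill period.
The date acceleration becomes effective: 55 calendar days after 2022/10/26 is 2022/12/20.

2022/12/20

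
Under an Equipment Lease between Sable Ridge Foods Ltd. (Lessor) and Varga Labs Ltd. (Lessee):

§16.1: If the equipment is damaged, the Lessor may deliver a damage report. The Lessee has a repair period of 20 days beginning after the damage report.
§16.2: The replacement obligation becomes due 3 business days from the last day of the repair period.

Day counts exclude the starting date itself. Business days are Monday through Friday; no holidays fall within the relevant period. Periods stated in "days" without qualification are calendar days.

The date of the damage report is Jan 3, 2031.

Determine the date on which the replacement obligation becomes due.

Jan 28, 2031

Adding 20 calendar days to Jan 3, 2031 gives Jan 23, 2031, which is the last day of the repair period.
The date on which the replacement obligation becomes due: counting 3 business days from Thursday, Jan 23, 2031 (Jan 24, Jan 27, Jan 28, skipping weekends) reaches Tuesday, Jan 28, 2031.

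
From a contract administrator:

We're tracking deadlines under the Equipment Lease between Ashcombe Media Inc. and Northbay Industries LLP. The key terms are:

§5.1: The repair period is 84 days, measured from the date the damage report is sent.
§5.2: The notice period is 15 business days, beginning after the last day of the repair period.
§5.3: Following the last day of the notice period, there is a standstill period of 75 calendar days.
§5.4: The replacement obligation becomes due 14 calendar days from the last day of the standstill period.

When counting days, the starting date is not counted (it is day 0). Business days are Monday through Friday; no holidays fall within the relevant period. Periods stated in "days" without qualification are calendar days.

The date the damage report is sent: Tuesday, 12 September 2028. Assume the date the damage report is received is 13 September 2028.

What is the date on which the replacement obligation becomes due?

The last day of the repair period: 12 September 2028 + 84 days = 5 December 2028.
The last day of the notice period: counting 15 business days from Tuesday, 5 December 2028 (Dec 6, Dec 7, Dec 8, Dec 11, …, Dec 22, Dec 25, Dec 26, skipping weekends) reaches Tuesday, 26 December 2028.
The last day of the standstill period: 75 calendar days after 26 December 2028 is 11 March 2029.
Adding 14 calendar days to 11 March 2029 gives 25 March 2029, which is the date on which the replacement obligation becomes due.

25 March 2029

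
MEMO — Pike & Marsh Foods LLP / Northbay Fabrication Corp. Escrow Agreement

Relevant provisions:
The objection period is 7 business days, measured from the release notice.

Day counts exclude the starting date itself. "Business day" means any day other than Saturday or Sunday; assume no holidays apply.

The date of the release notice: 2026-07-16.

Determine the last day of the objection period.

From Thursday, 2026-07-16, 7 business days (Jul 17, Jul 20, Jul 21, Jul 22, Jul 23, Jul 24, Jul 27, skipping weekends) brings us to Monday, 2026-07-27, which is the last day of the objection period.

2026-07-27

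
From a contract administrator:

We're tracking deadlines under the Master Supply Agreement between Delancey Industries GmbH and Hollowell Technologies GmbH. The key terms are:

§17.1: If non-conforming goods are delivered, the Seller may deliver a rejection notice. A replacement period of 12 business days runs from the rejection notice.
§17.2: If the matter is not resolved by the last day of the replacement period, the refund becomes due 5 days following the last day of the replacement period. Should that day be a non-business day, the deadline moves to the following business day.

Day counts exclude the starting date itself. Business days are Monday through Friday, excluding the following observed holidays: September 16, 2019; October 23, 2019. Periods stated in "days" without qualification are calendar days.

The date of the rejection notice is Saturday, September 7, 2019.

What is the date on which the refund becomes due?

The last day of the replacement period: counting 12 business days from Saturday, September 7, 2019 (Sep 9, Sep 10, Sep 11, Sep 12, …, Sep 23, Sep 24, Sep 25, skipping weekends and the listed holiday on Sep 16) reaches Wednesday, September 25, 2019.
Adding 5 calendar days to September 25, 2019 gives September 30, 2019, which is the date on which the refund becomes due. September 30, 2019 is a Monday and is not a listed holiday, so no roll-forward applies.

September 30, 2019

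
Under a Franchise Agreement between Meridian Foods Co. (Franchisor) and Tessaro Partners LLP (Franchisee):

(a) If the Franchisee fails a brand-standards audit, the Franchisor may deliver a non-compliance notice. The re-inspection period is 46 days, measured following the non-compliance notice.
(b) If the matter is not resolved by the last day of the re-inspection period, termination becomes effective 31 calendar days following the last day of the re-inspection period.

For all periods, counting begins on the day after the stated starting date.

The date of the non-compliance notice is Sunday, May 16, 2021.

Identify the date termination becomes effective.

The last day of the re-inspection period: 46 calendar days after May 16, 2021 is July 1, 2021.
Adding 31 calendar days to July 1, 2021 gives August 1, 2021, which is the date termination becomes effective.

August 1, 2021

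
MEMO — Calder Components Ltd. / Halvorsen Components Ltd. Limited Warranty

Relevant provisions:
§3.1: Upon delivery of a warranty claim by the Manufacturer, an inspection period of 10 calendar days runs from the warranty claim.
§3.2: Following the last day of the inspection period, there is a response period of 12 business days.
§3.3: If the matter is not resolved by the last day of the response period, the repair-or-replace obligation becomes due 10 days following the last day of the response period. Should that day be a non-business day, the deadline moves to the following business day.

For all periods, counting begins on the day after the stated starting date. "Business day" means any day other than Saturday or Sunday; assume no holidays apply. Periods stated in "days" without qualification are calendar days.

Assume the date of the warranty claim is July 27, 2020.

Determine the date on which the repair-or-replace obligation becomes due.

The last day of the inspection period: July 27, 2020 + 10 days = August 6, 2020.
From Thursday, August 6, 2020, 12 business days (Aug 7, Aug 10, Aug 11, Aug 12, …, Aug 20, Aug 21, Aug 24, skipping weekends) brings us to Monday, August 24, 2020, which is the last day of the response period.
The date on which the repair-or-replace obligation becomes due: August 24, 2020 + 10 days = September 3, 2020. September 3, 2020 is a Thursday, so no roll-forward applies.

September 3, 2020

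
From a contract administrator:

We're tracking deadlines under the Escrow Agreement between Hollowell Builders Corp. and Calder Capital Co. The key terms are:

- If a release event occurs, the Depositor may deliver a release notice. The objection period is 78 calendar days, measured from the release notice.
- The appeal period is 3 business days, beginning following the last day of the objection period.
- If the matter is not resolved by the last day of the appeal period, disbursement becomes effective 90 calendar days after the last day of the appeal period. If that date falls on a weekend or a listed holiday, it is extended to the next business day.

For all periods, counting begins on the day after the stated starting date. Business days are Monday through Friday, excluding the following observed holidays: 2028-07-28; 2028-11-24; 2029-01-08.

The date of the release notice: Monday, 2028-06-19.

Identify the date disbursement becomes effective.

The last day of the objection period: 78 calendar days after 2028-06-19 is 2028-09-05.
The last day of the appeal period: counting 3 business days from Tuesday, 2028-09-05 (Sep 6, Sep 7, Sep 8, skipping weekends) reaches Friday, 2028-09-08.
The date disbursement becomes effective: 90 calendar days after 2028-09-08 is 2028-12-07. 2028-12-07 is a Thursday and is not a listed holiday, so no roll-forward applies.

2028-12-07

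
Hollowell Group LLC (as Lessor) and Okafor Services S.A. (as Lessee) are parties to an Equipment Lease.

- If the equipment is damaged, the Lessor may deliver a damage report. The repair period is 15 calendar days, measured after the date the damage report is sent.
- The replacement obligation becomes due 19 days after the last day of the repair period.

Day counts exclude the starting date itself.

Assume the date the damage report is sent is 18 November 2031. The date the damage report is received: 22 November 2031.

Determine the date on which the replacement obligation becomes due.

22 December 2031

The last day of the repair period: 15 calendar days after 18 November 2031 is 3 December 2031.
Adding 19 calendar days to 3 December 2031 gives 22 December 2031, which is the date on which the replacement obligation becomes due.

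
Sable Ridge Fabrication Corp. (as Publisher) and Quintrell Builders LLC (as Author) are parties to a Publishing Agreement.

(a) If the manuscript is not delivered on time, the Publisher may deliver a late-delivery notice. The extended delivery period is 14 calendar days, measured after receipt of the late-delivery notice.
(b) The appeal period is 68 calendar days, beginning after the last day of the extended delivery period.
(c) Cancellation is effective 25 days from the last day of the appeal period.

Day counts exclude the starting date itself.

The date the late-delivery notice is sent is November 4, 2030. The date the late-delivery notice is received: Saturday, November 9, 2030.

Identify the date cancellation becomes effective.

The last day of the extended delivery period: November 9, 2030 + 14 days = November 23, 2030.
The last day of the appeal period: 68 calendar days after November 23, 2030 is January 30, 2031.
Adding 25 calendar days to January 30, 2031 gives February 24, 2031, which is the date cancellation becomes effective.

February 24, 2031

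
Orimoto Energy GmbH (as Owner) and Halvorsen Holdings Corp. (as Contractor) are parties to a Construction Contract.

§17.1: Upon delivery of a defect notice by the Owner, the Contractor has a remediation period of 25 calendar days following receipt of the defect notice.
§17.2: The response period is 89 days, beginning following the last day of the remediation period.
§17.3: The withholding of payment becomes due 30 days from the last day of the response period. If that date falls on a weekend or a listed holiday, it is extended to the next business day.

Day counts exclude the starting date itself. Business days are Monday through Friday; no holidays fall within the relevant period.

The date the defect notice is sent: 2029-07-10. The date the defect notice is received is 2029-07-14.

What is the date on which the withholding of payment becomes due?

The last day of the remediation period: 25 calendar days after 2029-07-14 is 2029-08-08.
Adding 89 calendar days to 2029-08-08 gives 2029-11-05, which is the last day of the response period.
The date on which the withholding of payment becomes due: 2029-11-05 + 30 days = 2029-12-05. 2029-12-05 is a Wednesday, so no roll-forward applies.

2029-12-05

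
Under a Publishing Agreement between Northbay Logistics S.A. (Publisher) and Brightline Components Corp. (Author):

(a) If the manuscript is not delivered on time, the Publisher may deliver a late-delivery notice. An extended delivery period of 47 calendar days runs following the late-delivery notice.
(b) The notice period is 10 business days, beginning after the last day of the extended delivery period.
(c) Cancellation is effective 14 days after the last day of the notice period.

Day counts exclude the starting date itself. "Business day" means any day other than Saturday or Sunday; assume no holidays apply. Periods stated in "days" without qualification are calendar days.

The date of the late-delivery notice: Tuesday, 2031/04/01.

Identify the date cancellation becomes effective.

Adding 47 calendar days to 2031/04/01 gives 2031/05/18, which is the last day of the extended delivery period.
The last day of the notice period: 10 business days after Sunday, 2031/05/18, skipping weekends — May 19, May 20, May 21, May 22, May 23, May 26, May 27, May 28, May 29, May 30 — lands on Friday, 2031/05/30.
Adding 14 calendar days to 2031/05/30 gives 2031/06/13, which is the date cancellation becomes effective.

2031/06/13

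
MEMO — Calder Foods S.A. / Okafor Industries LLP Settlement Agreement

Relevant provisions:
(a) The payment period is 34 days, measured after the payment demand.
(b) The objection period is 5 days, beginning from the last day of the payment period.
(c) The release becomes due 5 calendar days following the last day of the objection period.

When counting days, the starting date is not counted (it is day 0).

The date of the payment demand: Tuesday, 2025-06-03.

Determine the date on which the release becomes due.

Adding 34 calendar days to 2025-06-03 gives 2025-07-07, which is the last day of the payment period.
Adding 5 calendar days to 2025-07-07 gives 2025-07-12, which is the last day of the objection period.
Adding 5 calendar days to 2025-07-12 gives 2025-07-17, which is the date on which the release becomes due.

2025-07-17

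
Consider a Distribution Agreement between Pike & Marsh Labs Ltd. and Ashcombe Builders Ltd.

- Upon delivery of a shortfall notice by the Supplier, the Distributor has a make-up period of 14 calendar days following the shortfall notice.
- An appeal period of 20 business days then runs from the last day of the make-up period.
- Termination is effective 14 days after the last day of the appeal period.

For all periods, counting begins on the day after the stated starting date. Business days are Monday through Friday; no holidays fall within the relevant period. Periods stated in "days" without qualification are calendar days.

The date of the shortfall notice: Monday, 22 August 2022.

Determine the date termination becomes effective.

17 October 2022

The last day of the make-up period: 22 August 2022 + 14 days = 5 September 2022.
From Monday, 5 September 2022, 20 business days (Sep 6, Sep 7, Sep 8, Sep 9, …, Sep 29, Sep 30, Oct 3, skipping weekends) brings us to Monday, 3 October 2022, which is the last day of the appeal period.
The date termination becomes effective: 3 October 2022 + 14 days = 17 October 2022.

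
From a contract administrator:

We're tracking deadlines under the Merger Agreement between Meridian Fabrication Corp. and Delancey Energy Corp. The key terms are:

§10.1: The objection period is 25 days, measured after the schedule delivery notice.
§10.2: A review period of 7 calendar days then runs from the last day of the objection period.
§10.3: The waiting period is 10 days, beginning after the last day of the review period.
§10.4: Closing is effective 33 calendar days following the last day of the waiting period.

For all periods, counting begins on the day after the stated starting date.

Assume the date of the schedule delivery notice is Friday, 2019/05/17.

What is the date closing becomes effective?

2019/07/31

The last day of the objection period: 2019/05/17 + 25 days = 2019/06/11.
The last day of the review period: 2019/06/11 + 7 days = 2019/06/18.
Adding 10 calendar days to 2019/06/18 gives 2019/06/28, which is the last day of the waiting period.
The date closing becomes effective: 33 calendar days after 2019/06/28 is 2019/07/31.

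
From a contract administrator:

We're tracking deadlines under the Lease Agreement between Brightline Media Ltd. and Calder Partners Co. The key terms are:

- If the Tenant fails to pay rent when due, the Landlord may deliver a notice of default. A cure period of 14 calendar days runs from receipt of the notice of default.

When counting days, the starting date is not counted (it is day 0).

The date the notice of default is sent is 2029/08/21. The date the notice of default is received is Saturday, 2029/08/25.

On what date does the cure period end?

2029/09/08

Adding 14 calendar days to 2029/08/25 gives 2029/09/08, which is the last day of the cure period.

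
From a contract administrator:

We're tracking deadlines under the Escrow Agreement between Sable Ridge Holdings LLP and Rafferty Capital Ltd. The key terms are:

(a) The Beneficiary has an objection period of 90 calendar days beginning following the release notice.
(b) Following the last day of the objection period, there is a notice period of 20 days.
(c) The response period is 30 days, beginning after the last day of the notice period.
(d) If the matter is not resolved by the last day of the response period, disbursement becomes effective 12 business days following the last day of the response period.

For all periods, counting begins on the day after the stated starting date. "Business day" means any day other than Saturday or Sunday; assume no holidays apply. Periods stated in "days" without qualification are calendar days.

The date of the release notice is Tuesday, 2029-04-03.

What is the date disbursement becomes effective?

2029-09-06

Adding 90 calendar days to 2029-04-03 gives 2029-07-02, which is the last day of the objection period.
The last day of the notice period: 20 calendar days after 2029-07-02 is 2029-07-22.
The last day of the response period: 2029-07-22 + 30 days = 2029-08-21.
The date disbursement becomes effective: counting 12 business days from Tuesday, 2029-08-21 (Aug 22, Aug 23, Aug 24, Aug 27, …, Sep 4, Sep 5, Sep 6, skipping weekends) reaches Thursday, 2029-09-06.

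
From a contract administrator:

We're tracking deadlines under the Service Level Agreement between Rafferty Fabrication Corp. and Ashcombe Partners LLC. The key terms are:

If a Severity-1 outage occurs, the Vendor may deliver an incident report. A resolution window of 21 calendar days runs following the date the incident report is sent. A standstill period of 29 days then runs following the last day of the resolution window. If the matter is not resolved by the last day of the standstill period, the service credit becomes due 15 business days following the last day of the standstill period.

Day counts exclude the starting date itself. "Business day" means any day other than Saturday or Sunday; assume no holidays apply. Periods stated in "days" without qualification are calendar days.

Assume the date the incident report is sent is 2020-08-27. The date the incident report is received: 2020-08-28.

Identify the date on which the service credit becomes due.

2020-11-06

Adding 21 calendar days to 2020-08-27 gives 2020-09-17, which is the last day of the resolution window.
The last day of the standstill period: 29 calendar days after 2020-09-17 is 2020-10-16.
From Friday, 2020-10-16, 15 business days (Oct 19, Oct 20, Oct 21, Oct 22, …, Nov 4, Nov 5, Nov 6, skipping weekends) brings us to Friday, 2020-11-06, which is the date on which the service credit becomes due.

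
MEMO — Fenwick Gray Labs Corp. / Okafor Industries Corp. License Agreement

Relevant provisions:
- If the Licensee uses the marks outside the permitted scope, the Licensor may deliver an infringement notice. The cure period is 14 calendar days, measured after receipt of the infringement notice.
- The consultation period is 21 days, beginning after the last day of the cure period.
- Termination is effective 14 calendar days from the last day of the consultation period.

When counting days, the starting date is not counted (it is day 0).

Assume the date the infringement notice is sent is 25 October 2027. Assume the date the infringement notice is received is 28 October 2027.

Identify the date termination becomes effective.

The last day of the cure period: 14 calendar days after 28 October 2027 is 11 November 2027.
Adding 21 calendar days to 11 November 2027 gives 2 December 2027, which is the last day of the consultation period.
The date termination becomes effective: 2 December 2027 + 14 days = 16 December 2027.

16 December 2027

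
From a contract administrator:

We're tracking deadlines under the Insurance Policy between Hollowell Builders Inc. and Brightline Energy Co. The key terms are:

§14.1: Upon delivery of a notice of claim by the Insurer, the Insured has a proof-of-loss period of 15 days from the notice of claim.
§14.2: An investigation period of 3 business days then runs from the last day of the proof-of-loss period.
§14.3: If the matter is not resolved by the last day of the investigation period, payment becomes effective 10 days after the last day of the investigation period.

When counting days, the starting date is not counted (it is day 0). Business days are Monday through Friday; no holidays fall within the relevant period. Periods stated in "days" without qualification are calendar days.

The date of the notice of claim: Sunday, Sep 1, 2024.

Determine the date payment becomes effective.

Sep 29, 2024

Adding 15 calendar days to Sep 1, 2024 gives Sep 16, 2024, which is the last day of the proof-of-loss period.
The last day of the investigation period: counting 3 business days from Monday, Sep 16, 2024 (Sep 17, Sep 18, Sep 19, skipping weekends) reaches Thursday, Sep 19, 2024.
The date payment becomes effective: 10 calendar days after Sep 19, 2024 is Sep 29, 2024.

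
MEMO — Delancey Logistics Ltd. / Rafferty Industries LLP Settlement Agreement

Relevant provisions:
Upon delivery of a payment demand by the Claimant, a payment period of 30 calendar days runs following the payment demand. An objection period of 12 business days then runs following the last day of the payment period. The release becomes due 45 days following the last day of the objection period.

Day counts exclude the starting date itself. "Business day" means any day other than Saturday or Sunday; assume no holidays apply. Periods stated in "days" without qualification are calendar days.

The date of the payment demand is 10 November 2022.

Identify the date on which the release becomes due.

10 February 2023

The last day of the payment period: 10 November 2022 + 30 days = 10 December 2022.
From Saturday, 10 December 2022, 12 business days (Dec 12, Dec 13, Dec 14, Dec 15, …, Dec 23, Dec 26, Dec 27, skipping weekends) brings us to Tuesday, 27 December 2022, which is the last day of the objection period.
Adding 45 calendar days to 27 December 2022 gives 10 February 2023, which is the date on which the release becomes due.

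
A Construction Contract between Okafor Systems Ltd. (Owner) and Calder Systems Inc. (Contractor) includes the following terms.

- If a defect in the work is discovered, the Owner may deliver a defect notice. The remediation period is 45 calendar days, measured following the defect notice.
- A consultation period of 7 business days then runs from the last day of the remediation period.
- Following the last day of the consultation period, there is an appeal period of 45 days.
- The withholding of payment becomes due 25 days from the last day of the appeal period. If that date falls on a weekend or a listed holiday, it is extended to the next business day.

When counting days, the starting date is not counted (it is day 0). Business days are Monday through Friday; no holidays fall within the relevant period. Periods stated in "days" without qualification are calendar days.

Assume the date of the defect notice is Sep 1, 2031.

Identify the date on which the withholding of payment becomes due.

The last day of the remediation period: Sep 1, 2031 + 45 days = Oct 16, 2031.
From Thursday, Oct 16, 2031, 7 business days (Oct 17, Oct 20, Oct 21, Oct 22, Oct 23, Oct 24, Oct 27, skipping weekends) brings us to Monday, Oct 27, 2031, which is the last day of the consultation period.
Adding 45 calendar days to Oct 27, 2031 gives Dec 11, 2031, which is the last day of the appeal period.
The date on which the withholding of payment becomes due: Dec 11, 2031 + 25 days = Jan 5, 2032. Jan 5, 2032 is a Monday, so no roll-forward applies.

Jan 5, 2032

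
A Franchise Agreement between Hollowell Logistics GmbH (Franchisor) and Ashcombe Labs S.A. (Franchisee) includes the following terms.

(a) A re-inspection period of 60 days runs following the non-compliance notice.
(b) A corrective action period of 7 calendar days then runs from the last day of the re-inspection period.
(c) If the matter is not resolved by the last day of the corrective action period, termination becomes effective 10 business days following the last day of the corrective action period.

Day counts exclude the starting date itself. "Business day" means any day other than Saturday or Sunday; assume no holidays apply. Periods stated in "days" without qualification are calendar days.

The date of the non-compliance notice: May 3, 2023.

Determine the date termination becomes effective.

The last day of the re-inspection period: 60 calendar days after May 3, 2023 is July 2, 2023.
The last day of the corrective action period: July 2, 2023 + 7 days = July 9, 2023.
From Sunday, July 9, 2023, 10 business days (Jul 10, Jul 11, Jul 12, Jul 13, Jul 14, Jul 17, Jul 18, Jul 19, Jul 20, Jul 21, skipping weekends) brings us to Friday, July 21, 2023, which is the date termination becomes effective.

July 21, 2023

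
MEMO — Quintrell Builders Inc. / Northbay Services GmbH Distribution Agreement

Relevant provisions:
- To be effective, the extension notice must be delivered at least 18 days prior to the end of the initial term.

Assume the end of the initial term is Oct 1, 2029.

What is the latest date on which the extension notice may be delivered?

Counting back 18 calendar days from Oct 1, 2029 gives Sep 13, 2029.

Sep 13, 2029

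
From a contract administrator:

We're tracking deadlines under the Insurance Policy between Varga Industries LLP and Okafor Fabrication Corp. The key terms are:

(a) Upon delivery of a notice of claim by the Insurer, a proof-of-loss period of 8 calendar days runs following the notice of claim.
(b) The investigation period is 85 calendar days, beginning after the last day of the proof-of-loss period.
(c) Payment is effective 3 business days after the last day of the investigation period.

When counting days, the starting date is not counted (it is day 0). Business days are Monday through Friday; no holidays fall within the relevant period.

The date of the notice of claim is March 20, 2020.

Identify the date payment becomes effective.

June 24, 2020

The last day of the proof-of-loss period: 8 calendar days after March 20, 2020 is March 28, 2020.
The last day of the investigation period: March 28, 2020 + 85 days = June 21, 2020.
The date payment becomes effective: 3 business days after Sunday, June 21, 2020, skipping weekends — Jun 22, Jun 23, Jun 24 — lands on Wednesday, June 24, 2020.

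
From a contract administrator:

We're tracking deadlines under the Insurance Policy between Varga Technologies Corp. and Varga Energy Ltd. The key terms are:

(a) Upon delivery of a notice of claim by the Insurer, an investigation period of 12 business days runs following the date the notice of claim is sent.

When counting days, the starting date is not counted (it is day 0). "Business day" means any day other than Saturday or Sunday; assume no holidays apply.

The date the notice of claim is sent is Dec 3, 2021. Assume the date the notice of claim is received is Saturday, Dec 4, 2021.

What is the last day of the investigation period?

Dec 21, 2021

The last day of the investigation period: 12 business days after Friday, Dec 3, 2021, skipping weekends — Dec 6, Dec 7, Dec 8, Dec 9, …, Dec 17, Dec 20, Dec 21 — lands on Tuesday, Dec 21, 2021.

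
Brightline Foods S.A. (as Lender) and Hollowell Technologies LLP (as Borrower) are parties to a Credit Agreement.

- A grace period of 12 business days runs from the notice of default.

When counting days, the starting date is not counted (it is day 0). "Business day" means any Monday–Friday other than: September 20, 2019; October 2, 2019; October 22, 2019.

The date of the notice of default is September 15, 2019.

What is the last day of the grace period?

The last day of the grace period: counting 12 business days from Sunday, September 15, 2019 (Sep 16, Sep 17, Sep 18, Sep 19, …, Sep 30, Oct 1, Oct 3, skipping weekends and the listed holidays on Sep 20, Oct 2) reaches Thursday, October 3, 2019.

October 3, 2019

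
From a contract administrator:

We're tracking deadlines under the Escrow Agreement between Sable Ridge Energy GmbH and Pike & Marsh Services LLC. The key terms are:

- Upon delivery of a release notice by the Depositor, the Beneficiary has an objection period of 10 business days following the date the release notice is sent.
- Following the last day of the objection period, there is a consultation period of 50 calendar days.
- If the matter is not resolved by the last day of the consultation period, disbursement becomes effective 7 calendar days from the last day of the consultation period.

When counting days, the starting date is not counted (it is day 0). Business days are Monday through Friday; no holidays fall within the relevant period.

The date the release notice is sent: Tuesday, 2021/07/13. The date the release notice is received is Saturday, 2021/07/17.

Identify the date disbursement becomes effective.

The last day of the objection period: 10 business days after Tuesday, 2021/07/13, skipping weekends — Jul 14, Jul 15, Jul 16, Jul 19, Jul 20, Jul 21, Jul 22, Jul 23, Jul 26, Jul 27 — lands on Tuesday, 2021/07/27.
Adding 50 calendar days to 2021/07/27 gives 2021/09/15, which is the last day of the consultation period.
Adding 7 calendar days to 2021/09/15 gives 2021/09/22, which is the date disbursement becomes effective.

2021/09/22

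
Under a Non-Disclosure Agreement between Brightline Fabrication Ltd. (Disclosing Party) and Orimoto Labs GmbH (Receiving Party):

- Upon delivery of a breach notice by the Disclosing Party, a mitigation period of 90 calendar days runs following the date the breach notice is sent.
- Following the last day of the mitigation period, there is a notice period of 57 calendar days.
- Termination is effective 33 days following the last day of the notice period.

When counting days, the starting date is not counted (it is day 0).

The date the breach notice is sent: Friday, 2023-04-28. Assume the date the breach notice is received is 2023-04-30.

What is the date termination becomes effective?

The last day of the mitigation period: 2023-04-28 + 90 days = 2023-07-27.
The last day of the notice period: 57 calendar days after 2023-07-27 is 2023-09-22.
The date termination becomes effective: 2023-09-22 + 33 days = 2023-10-25.

2023-10-25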